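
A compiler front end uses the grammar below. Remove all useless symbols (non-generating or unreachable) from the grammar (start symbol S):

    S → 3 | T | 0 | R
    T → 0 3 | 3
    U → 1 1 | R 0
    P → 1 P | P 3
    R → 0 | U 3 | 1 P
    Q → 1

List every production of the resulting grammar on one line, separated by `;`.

Generating nonterminals: {Q, R, S, T, U}.
Reachable from S after that: {R, S, T, U}.
Removed useless symbols: {P, Q} and every production mentioning them.

S → 3 | T | 0 | R; T → 0 3 | 3; U → 1 1 | R 0; R → 0 | U 3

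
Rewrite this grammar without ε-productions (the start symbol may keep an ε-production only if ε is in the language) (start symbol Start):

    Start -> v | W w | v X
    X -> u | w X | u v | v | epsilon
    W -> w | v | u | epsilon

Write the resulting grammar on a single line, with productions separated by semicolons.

Start -> v | W w | w | v X; X -> u | w X | w | u v | v; W -> w | v | u

The nullable symbols are {W, X}.
ε ∉ L(G), so no ε-production is kept.
Add the nullable-subset variants: Start → W w gives W w | w. X → w X gives w X | w.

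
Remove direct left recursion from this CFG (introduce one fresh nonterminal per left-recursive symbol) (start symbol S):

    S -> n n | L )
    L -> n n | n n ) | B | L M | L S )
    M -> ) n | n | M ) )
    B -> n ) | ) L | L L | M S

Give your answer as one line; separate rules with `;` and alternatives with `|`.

S -> n n | L ); L -> n n L' | n n ) L' | B L'; M -> ) n M' | n M'; B -> n ) | ) L | L L | M S; L' -> M L' | S ) L' | ε; M' -> ) ) M' | ε

L, M are directly left-recursive.
For L: α = {M, S )}, β = {n n, n n ), B}. Rewrite as L → β L' and L' → α L' | ε.
For M: α = {) )}, β = {) n, n}. Rewrite as M → β M' and M' → α M' | ε.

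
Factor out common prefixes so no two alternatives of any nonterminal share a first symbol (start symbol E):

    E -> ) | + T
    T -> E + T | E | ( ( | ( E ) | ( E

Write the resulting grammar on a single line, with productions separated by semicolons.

E -> ) | + T; T -> ( T' | E T''; T' -> ( | E T'''; T'' -> + T | ε; T''' -> ) | ε

T has alternatives sharing prefix '(': factor to T → ( T' with T' → ( | E ) | E.
T has alternatives sharing prefix 'E': factor to T → E T'' with T'' → + T | ε.
T' has alternatives sharing prefix 'E': factor to T' → E T''' with T''' → ) | ε.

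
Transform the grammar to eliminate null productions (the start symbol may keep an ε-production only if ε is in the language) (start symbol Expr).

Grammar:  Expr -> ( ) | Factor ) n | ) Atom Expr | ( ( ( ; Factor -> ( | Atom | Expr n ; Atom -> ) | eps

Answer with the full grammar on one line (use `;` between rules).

Expr -> ( ) | Factor ) n | ) n | ) Atom Expr | ) Expr | ( ( (; Factor -> ( | Atom | Expr n; Atom -> )

The nullable symbols are {Atom, Factor}.
ε ∉ L(G), so no ε-production is kept.
For each production, add variants omitting each subset of nullable occurrences: Expr → Factor ) n gives Factor ) n | ) n. Expr → ) Atom Expr gives ) Atom Expr | ) Expr.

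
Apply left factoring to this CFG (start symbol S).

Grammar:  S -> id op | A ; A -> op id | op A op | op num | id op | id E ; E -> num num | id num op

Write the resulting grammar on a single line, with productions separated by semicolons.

A has alternatives sharing prefix 'op': factor to A → op A' with A' → id | A op | num.
A has alternatives sharing prefix 'id': factor to A → id A'' with A'' → op | E.

S -> id op | A; A -> op A' | id A''; E -> num num | id num op; A' -> id | A op | num; A'' -> op | E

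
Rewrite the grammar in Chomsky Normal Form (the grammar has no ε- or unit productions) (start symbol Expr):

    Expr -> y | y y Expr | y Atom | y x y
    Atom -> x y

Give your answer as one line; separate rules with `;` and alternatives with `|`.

Introduce a nonterminal for each terminal appearing in a rule of length ≥ 2: X1 → y, X2 → x.
Binarize each right-hand side of length ≥ 3 by chaining fresh nonterminals (Y1, Y2, …): affected rules were Expr → X1 X1 Expr; Expr → X1 X2 X1.

Expr -> y | X1 Y1 | X1 Atom | X1 Y2; Atom -> X2 X1; X1 -> y; X2 -> x; Y1 -> X1 Expr; Y2 -> X2 X1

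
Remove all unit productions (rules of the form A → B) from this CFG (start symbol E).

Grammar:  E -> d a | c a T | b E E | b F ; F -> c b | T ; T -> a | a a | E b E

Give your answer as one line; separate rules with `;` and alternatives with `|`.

E -> d a | c a T | b E E | b F; F -> c b | a | a a | E b E; T -> a | a a | E b E

Unit pairs: F ⇒* {T}.
For each unit pair (A, B), copy every non-unit production of B to A, then drop all unit productions.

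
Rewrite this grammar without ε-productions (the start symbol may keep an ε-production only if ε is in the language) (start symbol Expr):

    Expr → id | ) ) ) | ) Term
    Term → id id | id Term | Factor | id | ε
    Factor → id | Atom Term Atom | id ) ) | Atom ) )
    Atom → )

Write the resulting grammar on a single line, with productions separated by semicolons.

The nullable symbols are {Term}.
ε ∉ L(G), so no ε-production is kept.
For each production, add variants omitting each subset of nullable occurrences: Expr → ) Term gives ) Term | ). Term → id Term gives id Term | id. Factor → Atom Term Atom gives Atom Term Atom | Atom Atom.

Expr → id | ) ) ) | ) Term | ); Term → id id | id Term | id | Factor; Factor → id | Atom Term Atom | Atom Atom | id ) ) | Atom ) ); Atom → )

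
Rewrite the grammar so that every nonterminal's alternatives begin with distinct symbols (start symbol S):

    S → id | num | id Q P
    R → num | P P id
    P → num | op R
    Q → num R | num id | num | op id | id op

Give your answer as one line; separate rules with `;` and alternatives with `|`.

S has alternatives sharing prefix 'id': factor to S → id S' with S' → ε | Q P.
Q has alternatives sharing prefix 'num': factor to Q → num Q' with Q' → R | id | ε.

S → num | id S'; R → num | P P id; P → num | op R; Q → op id | id op | num Q'; S' → epsilon | Q P; Q' → R | id | epsilon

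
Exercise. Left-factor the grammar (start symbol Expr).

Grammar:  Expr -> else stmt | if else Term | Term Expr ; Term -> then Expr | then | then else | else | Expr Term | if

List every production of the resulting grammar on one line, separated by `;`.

Term has alternatives sharing prefix 'then': factor to Term → then Term1 with Term1 → Expr | ε | else.

Expr -> else stmt | if else Term | Term Expr; Term -> else | Expr Term | if | then Term1; Term1 -> Expr | ε | else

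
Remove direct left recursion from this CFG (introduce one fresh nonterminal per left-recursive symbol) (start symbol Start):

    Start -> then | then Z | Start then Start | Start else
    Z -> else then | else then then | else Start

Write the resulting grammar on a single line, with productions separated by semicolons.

Left recursion appears on Start.
For Start: α = {then Start, else}, β = {then, then Z}. Rewrite as Start → β Start1 and Start1 → α Start1 | ε.

Start -> then Start1 | then Z Start1; Z -> else then | else then then | else Start; Start1 -> then Start Start1 | else Start1 | epsilon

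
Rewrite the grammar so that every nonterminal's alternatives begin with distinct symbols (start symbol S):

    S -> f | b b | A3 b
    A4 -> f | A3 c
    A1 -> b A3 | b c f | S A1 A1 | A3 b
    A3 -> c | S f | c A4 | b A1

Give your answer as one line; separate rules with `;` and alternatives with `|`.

S -> f | b b | A3 b; A4 -> f | A3 c; A1 -> S A1 A1 | A3 b | b A1'; A3 -> S f | b A1 | c A3'; A1' -> A3 | c f; A3' -> ε | A4

A1 has alternatives sharing prefix 'b': factor to A1 → b A1' with A1' → A3 | c f.
A3 has alternatives sharing prefix 'c': factor to A3 → c A3' with A3' → ε | A4.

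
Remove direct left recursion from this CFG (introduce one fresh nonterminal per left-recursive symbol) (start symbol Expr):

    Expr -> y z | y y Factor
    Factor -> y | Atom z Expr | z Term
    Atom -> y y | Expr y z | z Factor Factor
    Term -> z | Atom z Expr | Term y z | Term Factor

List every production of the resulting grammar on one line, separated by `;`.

Expr -> y z | y y Factor; Factor -> y | Atom z Expr | z Term; Atom -> y y | Expr y z | z Factor Factor; Term -> z Term1 | Atom z Expr Term1; Term1 -> y z Term1 | Factor Term1 | ε

Directly left-recursive nonterminal: Term.
For Term: α = {y z, Factor}, β = {z, Atom z Expr}. Rewrite as Term → β Term1 and Term1 → α Term1 | ε.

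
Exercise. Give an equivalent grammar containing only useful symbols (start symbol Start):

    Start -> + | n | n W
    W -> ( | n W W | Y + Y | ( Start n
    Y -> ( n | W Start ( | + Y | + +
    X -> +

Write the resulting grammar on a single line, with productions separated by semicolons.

Generating nonterminals: {Start, W, X, Y}.
Reachable from Start after that: {Start, W, Y}.
Removed useless symbols: {X} and every production mentioning them.

Start -> + | n | n W; W -> ( | n W W | Y + Y | ( Start n; Y -> ( n | W Start ( | + Y | + +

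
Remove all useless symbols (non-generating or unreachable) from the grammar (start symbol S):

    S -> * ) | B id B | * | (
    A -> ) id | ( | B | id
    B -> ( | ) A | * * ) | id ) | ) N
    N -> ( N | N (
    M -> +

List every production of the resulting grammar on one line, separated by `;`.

S -> * ) | B id B | * | (; A -> ) id | ( | B | id; B -> ( | ) A | * * ) | id )

Generating nonterminals: {A, B, M, S}.
Reachable from S after that: {A, B, S}.
Removed useless symbols: {M, N} and every production mentioning them.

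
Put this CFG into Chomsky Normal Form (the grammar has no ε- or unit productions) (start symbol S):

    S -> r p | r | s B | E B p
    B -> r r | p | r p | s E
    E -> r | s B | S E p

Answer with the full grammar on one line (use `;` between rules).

S -> X1 X2 | r | X3 B | E Y1; B -> X1 X1 | p | X1 X2 | X3 E; E -> r | X3 B | S Y2; X1 -> r; X2 -> p; X3 -> s; Y1 -> B X2; Y2 -> E X2

Introduce a nonterminal for each terminal appearing in a rule of length ≥ 2: X1 → r, X2 → p, X3 → s.
Binarize each right-hand side of length ≥ 3 by chaining fresh nonterminals (Y1, Y2, …): affected rules were S → E B X2; E → S E X2.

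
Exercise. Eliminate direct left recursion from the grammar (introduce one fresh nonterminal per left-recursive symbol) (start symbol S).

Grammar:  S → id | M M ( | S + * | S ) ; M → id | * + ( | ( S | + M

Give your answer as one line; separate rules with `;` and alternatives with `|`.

S → id S' | M M ( S'; M → id | * + ( | ( S | + M; S' → + * S' | ) S' | ε

Left recursion appears on S.
For S: α = {+ *, )}, β = {id, M M (}. Rewrite as S → β S' and S' → α S' | ε.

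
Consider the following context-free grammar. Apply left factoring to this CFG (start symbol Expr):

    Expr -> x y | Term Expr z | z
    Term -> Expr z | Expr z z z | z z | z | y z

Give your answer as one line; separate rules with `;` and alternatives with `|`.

Expr -> x y | Term Expr z | z; Term -> y z | Expr z Term1 | z Term2; Term1 -> eps | z z; Term2 -> z | eps

Term has alternatives sharing prefix 'Expr z': factor to Term → Expr z Term1 with Term1 → ε | z z.
Term has alternatives sharing prefix 'z': factor to Term → z Term2 with Term2 → z | ε.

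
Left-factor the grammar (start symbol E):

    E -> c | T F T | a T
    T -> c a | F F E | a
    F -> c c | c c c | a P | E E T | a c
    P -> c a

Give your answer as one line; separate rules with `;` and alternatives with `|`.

E -> c | T F T | a T; T -> c a | F F E | a; F -> E E T | c c F' | a F''; P -> c a; F' -> ε | c; F'' -> P | c

F has alternatives sharing prefix 'c c': factor to F → c c F' with F' → ε | c.
F has alternatives sharing prefix 'a': factor to F → a F'' with F'' → P | c.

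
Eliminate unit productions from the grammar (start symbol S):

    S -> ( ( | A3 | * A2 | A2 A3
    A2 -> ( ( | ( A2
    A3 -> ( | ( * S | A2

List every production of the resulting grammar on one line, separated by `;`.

Unit pairs: A3 ⇒* {A2}; S ⇒* {A2, A3}.
For each unit pair (A, B), copy every non-unit production of B to A, then drop all unit productions.

S -> ( ( | ( A2 | * A2 | A2 A3 | ( | ( * S; A2 -> ( ( | ( A2; A3 -> ( ( | ( A2 | ( | ( * S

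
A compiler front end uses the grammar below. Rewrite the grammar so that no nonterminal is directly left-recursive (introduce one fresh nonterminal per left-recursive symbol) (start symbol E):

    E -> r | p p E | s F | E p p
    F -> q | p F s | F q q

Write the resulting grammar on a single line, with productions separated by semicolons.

E -> r E' | p p E E' | s F E'; F -> q F' | p F s F'; E' -> p p E' | epsilon; F' -> q q F' | epsilon

Directly left-recursive nonterminals: E, F.
For E: α = {p p}, β = {r, p p E, s F}. Rewrite as E → β E' and E' → α E' | ε.
For F: α = {q q}, β = {q, p F s}. Rewrite as F → β F' and F' → α F' | ε.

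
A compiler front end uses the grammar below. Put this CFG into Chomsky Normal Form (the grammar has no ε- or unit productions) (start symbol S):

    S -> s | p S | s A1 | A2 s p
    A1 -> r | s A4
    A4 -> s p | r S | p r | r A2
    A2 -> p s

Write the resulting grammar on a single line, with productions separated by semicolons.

S -> s | X1 S | X2 A1 | A2 Y1; A1 -> r | X2 A4; A4 -> X2 X1 | X3 S | X1 X3 | X3 A2; A2 -> X1 X2; X1 -> p; X2 -> s; X3 -> r; Y1 -> X2 X1

Introduce a nonterminal for each terminal appearing in a rule of length ≥ 2: X1 → p, X2 → s, X3 → r.
Binarize each right-hand side of length ≥ 3 by chaining fresh nonterminals (Y1, Y2, …): affected rules were S → A2 X2 X1.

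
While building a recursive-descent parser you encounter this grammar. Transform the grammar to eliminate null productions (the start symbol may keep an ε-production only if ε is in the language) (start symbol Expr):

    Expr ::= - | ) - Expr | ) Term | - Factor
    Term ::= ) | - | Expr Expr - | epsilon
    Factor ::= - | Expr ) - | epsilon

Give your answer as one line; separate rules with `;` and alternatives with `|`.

Expr ::= - | ) - Expr | ) Term | ) | - Factor; Term ::= ) | - | Expr Expr -; Factor ::= - | Expr ) -

The nullable symbols are {Factor, Term}.
ε ∉ L(G), so no ε-production is kept.
Expand every rule over subsets of its nullable positions: Expr → ) Term gives ) Term | ).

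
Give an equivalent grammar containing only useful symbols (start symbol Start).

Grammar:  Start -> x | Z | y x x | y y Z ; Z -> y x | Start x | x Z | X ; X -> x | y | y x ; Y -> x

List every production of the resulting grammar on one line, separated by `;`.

Generating nonterminals: {Start, X, Y, Z}.
Reachable from Start after that: {Start, X, Z}.
Removed useless symbols: {Y} and every production mentioning them.

Start -> x | Z | y x x | y y Z; Z -> y x | Start x | x Z | X; X -> x | y | y x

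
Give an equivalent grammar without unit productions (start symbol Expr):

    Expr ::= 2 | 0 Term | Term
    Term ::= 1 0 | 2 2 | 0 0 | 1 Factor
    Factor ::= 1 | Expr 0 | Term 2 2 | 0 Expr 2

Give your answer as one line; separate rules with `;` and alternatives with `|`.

Unit pairs: Expr ⇒* {Term}.
Replace each nonterminal's rules with the union of the non-unit rules of every nonterminal it unit-derives.

Expr ::= 1 0 | 2 2 | 0 0 | 1 Factor | 2 | 0 Term; Term ::= 1 0 | 2 2 | 0 0 | 1 Factor; Factor ::= 1 | Expr 0 | Term 2 2 | 0 Expr 2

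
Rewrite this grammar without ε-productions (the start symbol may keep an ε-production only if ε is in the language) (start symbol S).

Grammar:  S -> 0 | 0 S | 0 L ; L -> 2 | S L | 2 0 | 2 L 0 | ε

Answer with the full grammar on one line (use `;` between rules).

Nullable nonterminals: {L}.
ε ∉ L(G), so no ε-production is kept.
For each production, add variants omitting each subset of nullable occurrences: L → S L gives S L | S.

S -> 0 | 0 S | 0 L; L -> 2 | S L | S | 2 0 | 2 L 0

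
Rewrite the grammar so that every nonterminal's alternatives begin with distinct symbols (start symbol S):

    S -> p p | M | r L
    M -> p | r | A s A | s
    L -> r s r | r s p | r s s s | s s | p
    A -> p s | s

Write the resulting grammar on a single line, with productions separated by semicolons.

S -> p p | M | r L; M -> p | r | A s A | s; L -> s s | p | r s L'; A -> p s | s; L' -> r | p | s s

L has alternatives sharing prefix 'r s': factor to L → r s L' with L' → r | p | s s.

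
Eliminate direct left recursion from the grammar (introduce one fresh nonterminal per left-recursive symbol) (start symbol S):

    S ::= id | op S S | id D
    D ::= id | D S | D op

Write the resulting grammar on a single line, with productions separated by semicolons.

S ::= id | op S S | id D; D ::= id D'; D' ::= S D' | op D' | ε

D is directly left-recursive.
For D: α = {S, op}, β = {id}. Rewrite as D → β D' and D' → α D' | ε.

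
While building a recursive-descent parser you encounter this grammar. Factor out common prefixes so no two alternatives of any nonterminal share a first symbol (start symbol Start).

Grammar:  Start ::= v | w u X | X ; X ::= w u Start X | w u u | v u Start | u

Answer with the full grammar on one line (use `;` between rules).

Start ::= v | w u X | X; X ::= v u Start | u | w u X1; X1 ::= Start X | u

X has alternatives sharing prefix 'w u': factor to X → w u X1 with X1 → Start X | u.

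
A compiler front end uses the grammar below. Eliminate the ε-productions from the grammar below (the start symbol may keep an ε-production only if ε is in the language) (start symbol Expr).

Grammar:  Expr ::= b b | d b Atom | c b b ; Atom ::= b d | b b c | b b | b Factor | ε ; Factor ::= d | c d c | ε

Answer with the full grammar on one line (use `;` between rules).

The nullable symbols are {Atom, Factor}.
ε ∉ L(G), so no ε-production is kept.
For each production, add variants omitting each subset of nullable occurrences: Expr → d b Atom gives d b Atom | d b. Atom → b Factor gives b Factor | b.

Expr ::= b b | d b Atom | d b | c b b; Atom ::= b d | b b c | b b | b Factor | b; Factor ::= d | c d c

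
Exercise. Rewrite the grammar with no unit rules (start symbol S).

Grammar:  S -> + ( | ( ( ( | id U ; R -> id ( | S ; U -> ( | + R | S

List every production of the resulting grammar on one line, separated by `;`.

Unit pairs: R ⇒* {S}; U ⇒* {S}.
For every A with A ⇒* B via unit rules, add B's non-unit alternatives to A; then delete every rule of the form X → Y.

S -> + ( | ( ( ( | id U; R -> + ( | ( ( ( | id U | id (; U -> ( | + R | + ( | ( ( ( | id U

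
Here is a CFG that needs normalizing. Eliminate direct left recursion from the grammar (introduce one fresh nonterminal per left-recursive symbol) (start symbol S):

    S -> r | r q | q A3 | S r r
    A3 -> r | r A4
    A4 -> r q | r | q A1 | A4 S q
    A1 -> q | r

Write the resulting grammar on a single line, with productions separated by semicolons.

Directly left-recursive nonterminals: S, A4.
For S: α = {r r}, β = {r, r q, q A3}. Rewrite as S → β S' and S' → α S' | ε.
For A4: α = {S q}, β = {r q, r, q A1}. Rewrite as A4 → β A4' and A4' → α A4' | ε.

S -> r S' | r q S' | q A3 S'; A3 -> r | r A4; A4 -> r q A4' | r A4' | q A1 A4'; A1 -> q | r; S' -> r r S' | ε; A4' -> S q A4' | ε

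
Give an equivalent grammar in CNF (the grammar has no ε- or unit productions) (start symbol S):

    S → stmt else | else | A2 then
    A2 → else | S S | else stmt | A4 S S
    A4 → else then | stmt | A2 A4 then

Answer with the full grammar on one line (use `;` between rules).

Introduce a nonterminal for each terminal appearing in a rule of length ≥ 2: X1 → stmt, X2 → else, X3 → then.
Binarize each right-hand side of length ≥ 3 by chaining fresh nonterminals (Y1, Y2, …): affected rules were A2 → A4 S S; A4 → A2 A4 X3.

S → X1 X2 | else | A2 X3; A2 → else | S S | X2 X1 | A4 Y1; A4 → X2 X3 | stmt | A2 Y2; X1 → stmt; X2 → else; X3 → then; Y1 → S S; Y2 → A4 X3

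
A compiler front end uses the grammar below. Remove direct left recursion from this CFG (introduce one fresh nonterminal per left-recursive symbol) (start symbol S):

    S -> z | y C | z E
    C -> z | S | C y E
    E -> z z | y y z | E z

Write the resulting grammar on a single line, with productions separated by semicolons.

Directly left-recursive nonterminals: C, E.
For C: α = {y E}, β = {z, S}. Rewrite as C → β C' and C' → α C' | ε.
For E: α = {z}, β = {z z, y y z}. Rewrite as E → β E' and E' → α E' | ε.

S -> z | y C | z E; C -> z C' | S C'; E -> z z E' | y y z E'; C' -> y E C' | ε; E' -> z E' | ε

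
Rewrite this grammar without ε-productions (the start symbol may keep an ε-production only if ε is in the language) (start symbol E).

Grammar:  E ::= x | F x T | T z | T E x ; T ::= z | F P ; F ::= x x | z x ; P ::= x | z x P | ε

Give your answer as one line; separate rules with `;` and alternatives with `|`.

The nullable symbols are {P}.
ε ∉ L(G), so no ε-production is kept.
Add the nullable-subset variants: T → F P gives F P | F. P → z x P gives z x P | z x.

E ::= x | F x T | T z | T E x; T ::= z | F P | F; F ::= x x | z x; P ::= x | z x P | z x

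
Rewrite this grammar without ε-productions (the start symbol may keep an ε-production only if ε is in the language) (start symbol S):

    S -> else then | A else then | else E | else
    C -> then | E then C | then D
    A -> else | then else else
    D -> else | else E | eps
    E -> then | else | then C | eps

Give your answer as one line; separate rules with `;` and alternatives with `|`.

Nullable nonterminals: {D, E}.
ε ∉ L(G), so no ε-production is kept.
Expand every rule over subsets of its nullable positions: S → else E gives else E | else. C → E then C gives E then C | then C.

S -> else then | A else then | else E | else; C -> then | E then C | then C | then D; A -> else | then else else; D -> else | else E; E -> then | else | then C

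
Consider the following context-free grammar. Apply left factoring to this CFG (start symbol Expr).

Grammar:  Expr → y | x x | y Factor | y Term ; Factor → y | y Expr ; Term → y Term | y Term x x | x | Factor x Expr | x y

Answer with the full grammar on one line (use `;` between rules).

Expr → x x | y Expr1; Factor → y Factor1; Term → Factor x Expr | y Term Term1 | x Term2; Expr1 → ε | Factor | Term; Factor1 → ε | Expr; Term1 → ε | x x; Term2 → ε | y

Expr has alternatives sharing prefix 'y': factor to Expr → y Expr1 with Expr1 → ε | Factor | Term.
Factor has alternatives sharing prefix 'y': factor to Factor → y Factor1 with Factor1 → ε | Expr.
Term has alternatives sharing prefix 'y Term': factor to Term → y Term Term1 with Term1 → ε | x x.
Term has alternatives sharing prefix 'x': factor to Term → x Term2 with Term2 → ε | y.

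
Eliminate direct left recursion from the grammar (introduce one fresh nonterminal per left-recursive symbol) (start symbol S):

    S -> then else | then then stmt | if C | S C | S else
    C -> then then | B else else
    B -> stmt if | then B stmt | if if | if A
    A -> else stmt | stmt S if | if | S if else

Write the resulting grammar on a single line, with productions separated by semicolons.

S is directly left-recursive.
For S: α = {C, else}, β = {then else, then then stmt, if C}. Rewrite as S → β S' and S' → α S' | ε.

S -> then else S' | then then stmt S' | if C S'; C -> then then | B else else; B -> stmt if | then B stmt | if if | if A; A -> else stmt | stmt S if | if | S if else; S' -> C S' | else S' | ε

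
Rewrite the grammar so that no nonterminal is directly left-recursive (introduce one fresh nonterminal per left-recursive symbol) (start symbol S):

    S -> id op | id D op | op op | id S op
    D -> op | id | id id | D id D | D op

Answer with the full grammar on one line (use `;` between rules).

Directly left-recursive nonterminal: D.
For D: α = {id D, op}, β = {op, id, id id}. Rewrite as D → β D' and D' → α D' | ε.

S -> id op | id D op | op op | id S op; D -> op D' | id D' | id id D'; D' -> id D D' | op D' | eps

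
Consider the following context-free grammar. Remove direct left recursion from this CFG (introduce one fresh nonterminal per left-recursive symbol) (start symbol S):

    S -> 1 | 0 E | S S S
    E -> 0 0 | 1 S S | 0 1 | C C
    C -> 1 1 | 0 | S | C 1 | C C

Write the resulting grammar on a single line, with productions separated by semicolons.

S -> 1 S' | 0 E S'; E -> 0 0 | 1 S S | 0 1 | C C; C -> 1 1 C' | 0 C' | S C'; S' -> S S S' | ε; C' -> 1 C' | C C' | ε

Directly left-recursive nonterminals: S, C.
For S: α = {S S}, β = {1, 0 E}. Rewrite as S → β S' and S' → α S' | ε.
For C: α = {1, C}, β = {1 1, 0, S}. Rewrite as C → β C' and C' → α C' | ε.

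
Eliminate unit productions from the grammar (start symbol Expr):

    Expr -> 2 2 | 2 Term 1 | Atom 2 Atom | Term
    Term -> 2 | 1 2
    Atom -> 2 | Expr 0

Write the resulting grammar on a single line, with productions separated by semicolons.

Unit pairs: Expr ⇒* {Term}.
For each unit pair (A, B), copy every non-unit production of B to A, then drop all unit productions.

Expr -> 2 | 1 2 | 2 2 | 2 Term 1 | Atom 2 Atom; Term -> 2 | 1 2; Atom -> 2 | Expr 0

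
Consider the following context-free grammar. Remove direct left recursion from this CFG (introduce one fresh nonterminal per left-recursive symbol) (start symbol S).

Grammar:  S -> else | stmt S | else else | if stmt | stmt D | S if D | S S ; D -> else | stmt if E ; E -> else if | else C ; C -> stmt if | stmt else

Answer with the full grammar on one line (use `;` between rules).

S -> else S' | stmt S S' | else else S' | if stmt S' | stmt D S'; D -> else | stmt if E; E -> else if | else C; C -> stmt if | stmt else; S' -> if D S' | S S' | ε

Left recursion appears on S.
For S: α = {if D, S}, β = {else, stmt S, else else, if stmt, stmt D}. Rewrite as S → β S' and S' → α S' | ε.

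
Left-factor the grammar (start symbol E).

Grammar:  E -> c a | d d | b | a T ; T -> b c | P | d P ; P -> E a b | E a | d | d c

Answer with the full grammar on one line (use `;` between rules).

E -> c a | d d | b | a T; T -> b c | P | d P; P -> E a P' | d P''; P' -> b | ε; P'' -> ε | c

P has alternatives sharing prefix 'E a': factor to P → E a P' with P' → b | ε.
P has alternatives sharing prefix 'd': factor to P → d P'' with P'' → ε | c.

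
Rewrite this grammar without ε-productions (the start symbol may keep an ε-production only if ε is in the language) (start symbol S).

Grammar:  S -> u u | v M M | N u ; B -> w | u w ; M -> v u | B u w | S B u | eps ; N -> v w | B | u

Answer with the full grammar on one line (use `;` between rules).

Nullable set = {M}.
ε ∉ L(G), so no ε-production is kept.
For each production, add variants omitting each subset of nullable occurrences: S → v M M gives v M M | v M | v.

S -> u u | v M M | v M | v | N u; B -> w | u w; M -> v u | B u w | S B u; N -> v w | B | u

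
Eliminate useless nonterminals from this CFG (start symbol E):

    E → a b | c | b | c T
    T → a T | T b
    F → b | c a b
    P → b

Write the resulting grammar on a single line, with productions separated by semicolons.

E → a b | c | b

Generating nonterminals: {E, F, P}.
Reachable from E after that: {E}.
Removed useless symbols: {F, P, T} and every production mentioning them.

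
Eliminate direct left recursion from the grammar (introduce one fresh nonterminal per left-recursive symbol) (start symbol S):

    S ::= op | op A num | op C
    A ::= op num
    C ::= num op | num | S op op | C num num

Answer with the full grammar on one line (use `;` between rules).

S ::= op | op A num | op C; A ::= op num; C ::= num op C' | num C' | S op op C'; C' ::= num num C' | eps

C is directly left-recursive.
For C: α = {num num}, β = {num op, num, S op op}. Rewrite as C → β C' and C' → α C' | ε.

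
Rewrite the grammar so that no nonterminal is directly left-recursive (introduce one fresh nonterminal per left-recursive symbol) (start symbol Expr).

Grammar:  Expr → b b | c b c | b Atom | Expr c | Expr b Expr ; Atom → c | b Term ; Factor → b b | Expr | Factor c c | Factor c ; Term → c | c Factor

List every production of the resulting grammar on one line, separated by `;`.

Expr → b b Expr1 | c b c Expr1 | b Atom Expr1; Atom → c | b Term; Factor → b b Factor1 | Expr Factor1; Term → c | c Factor; Expr1 → c Expr1 | b Expr Expr1 | ε; Factor1 → c c Factor1 | c Factor1 | ε

Left recursion appears on Expr, Factor.
For Expr: α = {c, b Expr}, β = {b b, c b c, b Atom}. Rewrite as Expr → β Expr1 and Expr1 → α Expr1 | ε.
For Factor: α = {c c, c}, β = {b b, Expr}. Rewrite as Factor → β Factor1 and Factor1 → α Factor1 | ε.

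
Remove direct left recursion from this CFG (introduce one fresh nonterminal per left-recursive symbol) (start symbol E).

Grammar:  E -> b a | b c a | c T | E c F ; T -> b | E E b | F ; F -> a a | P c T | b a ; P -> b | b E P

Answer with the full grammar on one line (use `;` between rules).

E -> b a E' | b c a E' | c T E'; T -> b | E E b | F; F -> a a | P c T | b a; P -> b | b E P; E' -> c F E' | eps

E is directly left-recursive.
For E: α = {c F}, β = {b a, b c a, c T}. Rewrite as E → β E' and E' → α E' | ε.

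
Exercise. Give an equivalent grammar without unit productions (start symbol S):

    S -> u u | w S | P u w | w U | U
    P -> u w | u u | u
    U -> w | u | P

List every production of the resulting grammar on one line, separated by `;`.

Unit pairs: S ⇒* {P, U}; U ⇒* {P}.
For each unit pair (A, B), copy every non-unit production of B to A, then drop all unit productions.

S -> w | u | u u | w S | P u w | w U | u w; P -> u w | u u | u; U -> w | u | u w | u u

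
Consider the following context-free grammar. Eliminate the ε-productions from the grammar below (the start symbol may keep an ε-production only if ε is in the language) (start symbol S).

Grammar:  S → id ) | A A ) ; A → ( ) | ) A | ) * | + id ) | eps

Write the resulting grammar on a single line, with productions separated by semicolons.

The nullable symbols are {A}.
ε ∉ L(G), so no ε-production is kept.
For each production, add variants omitting each subset of nullable occurrences: S → A A ) gives A A ) | A ) | ). A → ) A gives ) A | ).

S → id ) | A A ) | A ) | ); A → ( ) | ) A | ) | ) * | + id )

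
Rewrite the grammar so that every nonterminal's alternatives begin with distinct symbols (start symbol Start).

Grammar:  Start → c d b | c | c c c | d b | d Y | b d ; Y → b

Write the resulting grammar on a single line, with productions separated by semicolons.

Start has alternatives sharing prefix 'c': factor to Start → c Start1 with Start1 → d b | ε | c c.
Start has alternatives sharing prefix 'd': factor to Start → d Start2 with Start2 → b | Y.

Start → b d | c Start1 | d Start2; Y → b; Start1 → d b | eps | c c; Start2 → b | Y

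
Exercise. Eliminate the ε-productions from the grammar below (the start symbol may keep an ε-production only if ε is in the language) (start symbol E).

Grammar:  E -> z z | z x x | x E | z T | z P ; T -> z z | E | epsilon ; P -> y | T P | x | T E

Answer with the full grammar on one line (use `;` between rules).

Nullable set = {T}.
ε ∉ L(G), so no ε-production is kept.
For each production, add variants omitting each subset of nullable occurrences: E → z T gives z T | z. P → T E gives T E | E.

E -> z z | z x x | x E | z T | z | z P; T -> z z | E; P -> y | T P | x | T E | E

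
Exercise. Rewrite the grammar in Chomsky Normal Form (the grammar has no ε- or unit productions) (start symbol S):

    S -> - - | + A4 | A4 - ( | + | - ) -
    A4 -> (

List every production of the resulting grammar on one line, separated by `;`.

S -> X1 X1 | X2 A4 | A4 Y1 | + | X1 Y2; A4 -> (; X1 -> -; X2 -> +; X3 -> (; X4 -> ); Y1 -> X1 X3; Y2 -> X4 X1

Introduce a nonterminal for each terminal appearing in a rule of length ≥ 2: X1 → -, X2 → +, X3 → (, X4 → ).
Binarize each right-hand side of length ≥ 3 by chaining fresh nonterminals (Y1, Y2, …): affected rules were S → A4 X1 X3; S → X1 X4 X1.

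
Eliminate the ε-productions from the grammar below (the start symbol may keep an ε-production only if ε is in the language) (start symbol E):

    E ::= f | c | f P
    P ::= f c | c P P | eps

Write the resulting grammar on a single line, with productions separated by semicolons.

E ::= f | c | f P; P ::= f c | c P P | c P | c

Nullable set = {P}.
ε ∉ L(G), so no ε-production is kept.
Add the nullable-subset variants: P → c P P gives c P P | c P | c.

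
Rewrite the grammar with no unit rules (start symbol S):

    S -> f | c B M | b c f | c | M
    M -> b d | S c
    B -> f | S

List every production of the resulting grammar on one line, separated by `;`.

S -> f | c B M | b c f | c | b d | S c; M -> b d | S c; B -> f | c B M | b c f | c | b d | S c

Unit pairs: B ⇒* {M, S}; S ⇒* {M}.
For each unit pair (A, B), copy every non-unit production of B to A, then drop all unit productions.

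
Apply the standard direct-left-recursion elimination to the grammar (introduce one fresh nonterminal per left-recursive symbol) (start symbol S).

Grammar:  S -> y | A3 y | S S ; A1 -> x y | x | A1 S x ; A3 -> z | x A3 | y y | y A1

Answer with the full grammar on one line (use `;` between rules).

Directly left-recursive nonterminals: S, A1.
For S: α = {S}, β = {y, A3 y}. Rewrite as S → β S' and S' → α S' | ε.
For A1: α = {S x}, β = {x y, x}. Rewrite as A1 → β A1' and A1' → α A1' | ε.

S -> y S' | A3 y S'; A1 -> x y A1' | x A1'; A3 -> z | x A3 | y y | y A1; S' -> S S' | ε; A1' -> S x A1' | ε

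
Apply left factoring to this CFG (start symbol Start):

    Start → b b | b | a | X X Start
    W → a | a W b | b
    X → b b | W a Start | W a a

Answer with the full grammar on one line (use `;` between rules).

Start has alternatives sharing prefix 'b': factor to Start → b Start1 with Start1 → b | ε.
W has alternatives sharing prefix 'a': factor to W → a W1 with W1 → ε | W b.
X has alternatives sharing prefix 'W a': factor to X → W a X1 with X1 → Start | a.

Start → a | X X Start | b Start1; W → b | a W1; X → b b | W a X1; Start1 → b | ε; W1 → ε | W b; X1 → Start | a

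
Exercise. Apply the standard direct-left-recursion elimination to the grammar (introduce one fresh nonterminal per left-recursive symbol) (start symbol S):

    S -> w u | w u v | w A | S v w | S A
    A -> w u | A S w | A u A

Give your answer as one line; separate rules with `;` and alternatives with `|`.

S -> w u S' | w u v S' | w A S'; A -> w u A'; S' -> v w S' | A S' | eps; A' -> S w A' | u A A' | eps

Directly left-recursive nonterminals: S, A.
For S: α = {v w, A}, β = {w u, w u v, w A}. Rewrite as S → β S' and S' → α S' | ε.
For A: α = {S w, u A}, β = {w u}. Rewrite as A → β A' and A' → α A' | ε.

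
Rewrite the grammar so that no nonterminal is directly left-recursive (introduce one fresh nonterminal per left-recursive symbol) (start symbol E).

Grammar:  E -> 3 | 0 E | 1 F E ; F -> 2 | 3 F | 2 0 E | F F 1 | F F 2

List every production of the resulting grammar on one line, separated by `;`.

F is directly left-recursive.
For F: α = {F 1, F 2}, β = {2, 3 F, 2 0 E}. Rewrite as F → β F' and F' → α F' | ε.

E -> 3 | 0 E | 1 F E; F -> 2 F' | 3 F F' | 2 0 E F'; F' -> F 1 F' | F 2 F' | ε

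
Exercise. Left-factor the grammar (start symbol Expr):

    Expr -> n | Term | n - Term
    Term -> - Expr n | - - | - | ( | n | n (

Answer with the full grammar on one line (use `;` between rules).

Expr -> Term | n Expr1; Term -> ( | - Term1 | n Term2; Expr1 -> eps | - Term; Term1 -> Expr n | - | eps; Term2 -> eps | (

Expr has alternatives sharing prefix 'n': factor to Expr → n Expr1 with Expr1 → ε | - Term.
Term has alternatives sharing prefix '-': factor to Term → - Term1 with Term1 → Expr n | - | ε.
Term has alternatives sharing prefix 'n': factor to Term → n Term2 with Term2 → ε | (.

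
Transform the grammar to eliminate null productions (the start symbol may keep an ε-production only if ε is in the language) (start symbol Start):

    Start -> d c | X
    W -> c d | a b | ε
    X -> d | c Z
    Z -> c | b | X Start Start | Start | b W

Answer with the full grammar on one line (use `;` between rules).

Nullable nonterminals: {W}.
ε ∉ L(G), so no ε-production is kept.

Start -> d c | X; W -> c d | a b; X -> d | c Z; Z -> c | b | X Start Start | Start | b W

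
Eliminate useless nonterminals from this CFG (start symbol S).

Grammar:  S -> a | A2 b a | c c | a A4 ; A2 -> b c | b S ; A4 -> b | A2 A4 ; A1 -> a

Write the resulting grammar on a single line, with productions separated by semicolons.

S -> a | A2 b a | c c | a A4; A2 -> b c | b S; A4 -> b | A2 A4

Generating nonterminals: {A1, A2, A4, S}.
Reachable from S after that: {A2, A4, S}.
Removed useless symbols: {A1} and every production mentioning them.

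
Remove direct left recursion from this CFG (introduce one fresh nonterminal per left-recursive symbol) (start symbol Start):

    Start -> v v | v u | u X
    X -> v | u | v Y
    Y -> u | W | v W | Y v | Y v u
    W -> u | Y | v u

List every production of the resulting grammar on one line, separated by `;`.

Start -> v v | v u | u X; X -> v | u | v Y; Y -> u Y1 | W Y1 | v W Y1; W -> u | Y | v u; Y1 -> v Y1 | v u Y1 | ε

Directly left-recursive nonterminal: Y.
For Y: α = {v, v u}, β = {u, W, v W}. Rewrite as Y → β Y1 and Y1 → α Y1 | ε.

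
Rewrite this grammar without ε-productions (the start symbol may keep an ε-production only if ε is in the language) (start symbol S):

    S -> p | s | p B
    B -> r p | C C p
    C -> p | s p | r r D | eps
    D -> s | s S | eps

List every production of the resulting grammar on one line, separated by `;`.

S -> p | s | p B; B -> r p | C C p | C p | p; C -> p | s p | r r D | r r; D -> s | s S

The nullable symbols are {C, D}.
ε ∉ L(G), so no ε-production is kept.
Expand every rule over subsets of its nullable positions: B → C C p gives C C p | C p | p. C → r r D gives r r D | r r.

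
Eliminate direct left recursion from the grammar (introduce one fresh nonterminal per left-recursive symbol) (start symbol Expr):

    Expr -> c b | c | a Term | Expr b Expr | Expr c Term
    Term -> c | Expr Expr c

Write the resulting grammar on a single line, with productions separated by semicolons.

Expr is directly left-recursive.
For Expr: α = {b Expr, c Term}, β = {c b, c, a Term}. Rewrite as Expr → β Expr1 and Expr1 → α Expr1 | ε.

Expr -> c b Expr1 | c Expr1 | a Term Expr1; Term -> c | Expr Expr c; Expr1 -> b Expr Expr1 | c Term Expr1 | eps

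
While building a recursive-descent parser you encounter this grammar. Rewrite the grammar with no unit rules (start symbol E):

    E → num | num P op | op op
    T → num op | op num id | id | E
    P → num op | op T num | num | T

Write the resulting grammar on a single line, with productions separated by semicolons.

Unit pairs: P ⇒* {E, T}; T ⇒* {E}.
For every A with A ⇒* B via unit rules, add B's non-unit alternatives to A; then delete every rule of the form X → Y.

E → num | num P op | op op; T → num | num P op | op op | num op | op num id | id; P → num | num P op | op op | num op | op T num | op num id | id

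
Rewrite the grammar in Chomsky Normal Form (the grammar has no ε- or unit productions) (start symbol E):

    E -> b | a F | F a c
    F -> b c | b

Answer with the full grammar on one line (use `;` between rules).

E -> b | X1 F | F Y1; F -> X3 X2 | b; X1 -> a; X2 -> c; X3 -> b; Y1 -> X1 X2

Introduce a nonterminal for each terminal appearing in a rule of length ≥ 2: X1 → a, X2 → c, X3 → b.
Binarize each right-hand side of length ≥ 3 by chaining fresh nonterminals (Y1, Y2, …): affected rules were E → F X1 X2.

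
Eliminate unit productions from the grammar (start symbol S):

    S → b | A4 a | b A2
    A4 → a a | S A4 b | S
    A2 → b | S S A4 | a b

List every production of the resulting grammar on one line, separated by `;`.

Unit pairs: A4 ⇒* {S}.
For each unit pair (A, B), copy every non-unit production of B to A, then drop all unit productions.

S → b | A4 a | b A2; A4 → a a | S A4 b | b | A4 a | b A2; A2 → b | S S A4 | a b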